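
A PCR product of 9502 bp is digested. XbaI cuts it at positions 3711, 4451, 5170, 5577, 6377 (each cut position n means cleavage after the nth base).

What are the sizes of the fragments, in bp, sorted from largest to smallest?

3711, 3125, 800, 740, 719, 407 bp

Linear molecule, 5 cuts → 6 fragments:
  3711 − 0 = 3711 bp
  4451 − 3711 = 740 bp
  5170 − 4451 = 719 bp
  5577 − 5170 = 407 bp
  6377 − 5577 = 800 bp
  9502 − 6377 = 3125 bp
Sorted largest to smallest: 3711, 3125, 800, 740, 719, 407 bp.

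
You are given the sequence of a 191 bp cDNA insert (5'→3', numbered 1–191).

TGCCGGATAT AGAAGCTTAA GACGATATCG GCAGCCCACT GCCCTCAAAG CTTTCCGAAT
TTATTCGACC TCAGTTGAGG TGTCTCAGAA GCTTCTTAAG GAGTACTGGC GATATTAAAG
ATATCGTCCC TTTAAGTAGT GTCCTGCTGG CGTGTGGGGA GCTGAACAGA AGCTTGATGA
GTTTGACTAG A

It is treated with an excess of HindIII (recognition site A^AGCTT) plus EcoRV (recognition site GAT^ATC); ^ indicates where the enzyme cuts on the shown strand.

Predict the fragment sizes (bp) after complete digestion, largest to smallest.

48, 41, 33, 22, 21, 13, 13 bp

HindIII sites (AAGCTT) start at positions 13, 48, 89, 170.
HindIII cuts after the first base of each site, so after positions 13, 48, 89, 170.
EcoRV sites (GATATC) start at positions 24, 120.
EcoRV cuts after base 3 of each site, so after positions 26, 122.
Combined cut positions: 13, 26, 48, 89, 122, 170.
Linear molecule, 6 cuts → 7 fragments:
  1–13 → 13 bp
  14–26 → 13 bp
  27–48 → 22 bp
  49–89 → 41 bp
  90–122 → 33 bp
  123–170 → 48 bp
  171–191 → 21 bp
Sorted largest to smallest: 48, 41, 33, 22, 21, 13, 13 bp.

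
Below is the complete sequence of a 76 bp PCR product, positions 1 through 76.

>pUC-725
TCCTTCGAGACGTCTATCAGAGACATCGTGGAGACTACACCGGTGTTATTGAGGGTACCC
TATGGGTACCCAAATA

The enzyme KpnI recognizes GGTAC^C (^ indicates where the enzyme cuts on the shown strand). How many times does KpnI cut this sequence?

2

GGTACC occurs starting at positions 54, 65.
KpnI cuts at 2 sites.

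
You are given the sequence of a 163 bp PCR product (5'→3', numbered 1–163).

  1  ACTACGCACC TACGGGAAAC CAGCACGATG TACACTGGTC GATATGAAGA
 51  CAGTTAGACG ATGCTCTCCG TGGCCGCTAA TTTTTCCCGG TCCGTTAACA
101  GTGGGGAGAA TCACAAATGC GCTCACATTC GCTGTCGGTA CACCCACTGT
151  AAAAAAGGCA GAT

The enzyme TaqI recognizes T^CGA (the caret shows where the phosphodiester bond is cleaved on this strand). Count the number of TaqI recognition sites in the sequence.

TCGA occurs starting at position 39.
TaqI cuts at 1 site.

1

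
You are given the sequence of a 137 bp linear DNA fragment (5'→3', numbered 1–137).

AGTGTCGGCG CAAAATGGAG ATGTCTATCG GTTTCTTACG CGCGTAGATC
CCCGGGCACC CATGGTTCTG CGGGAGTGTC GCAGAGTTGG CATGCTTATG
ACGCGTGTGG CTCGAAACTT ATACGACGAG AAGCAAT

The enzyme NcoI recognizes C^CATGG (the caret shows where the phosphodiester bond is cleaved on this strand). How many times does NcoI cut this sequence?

1

CCATGG occurs starting at position 60.
NcoI cuts at 1 site.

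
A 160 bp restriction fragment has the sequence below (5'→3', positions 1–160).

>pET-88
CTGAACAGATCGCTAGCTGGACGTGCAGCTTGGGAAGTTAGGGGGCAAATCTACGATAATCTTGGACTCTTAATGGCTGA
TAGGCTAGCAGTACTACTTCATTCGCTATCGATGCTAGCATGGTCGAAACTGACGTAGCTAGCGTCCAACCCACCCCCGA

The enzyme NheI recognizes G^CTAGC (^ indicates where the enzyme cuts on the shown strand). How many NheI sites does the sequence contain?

GCTAGC occurs starting at positions 12, 84, 114, 138.
NheI cuts at 4 sites.

4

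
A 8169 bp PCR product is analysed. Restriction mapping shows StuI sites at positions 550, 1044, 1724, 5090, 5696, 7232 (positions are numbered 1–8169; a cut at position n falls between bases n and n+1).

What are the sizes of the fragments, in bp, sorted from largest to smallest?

3366, 1536, 937, 680, 606, 550, 494 bp

Linear molecule, 6 cuts → 7 fragments:
  550 − 0 = 550 bp
  1044 − 550 = 494 bp
  1724 − 1044 = 680 bp
  5090 − 1724 = 3366 bp
  5696 − 5090 = 606 bp
  7232 − 5696 = 1536 bp
  8169 − 7232 = 937 bp
Sorted largest to smallest: 3366, 1536, 937, 680, 606, 550, 494 bp.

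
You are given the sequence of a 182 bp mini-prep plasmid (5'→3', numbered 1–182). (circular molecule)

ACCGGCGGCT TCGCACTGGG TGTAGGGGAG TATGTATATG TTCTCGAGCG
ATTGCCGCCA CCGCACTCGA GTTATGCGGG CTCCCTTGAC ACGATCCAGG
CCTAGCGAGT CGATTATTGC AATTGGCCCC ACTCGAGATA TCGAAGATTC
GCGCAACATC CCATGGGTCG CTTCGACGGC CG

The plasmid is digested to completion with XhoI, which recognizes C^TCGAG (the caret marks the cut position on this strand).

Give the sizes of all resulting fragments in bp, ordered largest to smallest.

93, 66, 23 bp

XhoI sites (CTCGAG) start at positions 43, 66, 132.
XhoI cuts after the first base of each site, so after positions 43, 66, 132.
Circular molecule, 3 cuts → 3 fragments:
  44–66 → 23 bp
  67–132 → 66 bp
  133–182 then 1–43 → 50 + 43 = 93 bp
Sorted largest to smallest: 93, 66, 23 bp.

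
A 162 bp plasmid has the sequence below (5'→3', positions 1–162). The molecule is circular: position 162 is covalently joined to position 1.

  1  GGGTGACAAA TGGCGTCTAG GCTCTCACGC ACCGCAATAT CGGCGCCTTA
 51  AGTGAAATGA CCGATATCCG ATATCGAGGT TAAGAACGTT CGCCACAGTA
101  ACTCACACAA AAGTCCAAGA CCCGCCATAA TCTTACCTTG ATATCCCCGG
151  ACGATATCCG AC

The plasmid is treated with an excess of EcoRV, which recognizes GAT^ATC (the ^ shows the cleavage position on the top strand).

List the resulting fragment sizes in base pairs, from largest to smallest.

EcoRV sites (GATATC) start at positions 63, 70, 140, 153.
EcoRV cuts after base 3 of each site, so after positions 65, 72, 142, 155.
Circular molecule, 4 cuts → 4 fragments:
  66–72 → 7 bp
  73–142 → 70 bp
  143–155 → 13 bp
  156–162 then 1–65 → 7 + 65 = 72 bp
Sorted largest to smallest: 72, 70, 13, 7 bp.

72, 70, 13, 7 bp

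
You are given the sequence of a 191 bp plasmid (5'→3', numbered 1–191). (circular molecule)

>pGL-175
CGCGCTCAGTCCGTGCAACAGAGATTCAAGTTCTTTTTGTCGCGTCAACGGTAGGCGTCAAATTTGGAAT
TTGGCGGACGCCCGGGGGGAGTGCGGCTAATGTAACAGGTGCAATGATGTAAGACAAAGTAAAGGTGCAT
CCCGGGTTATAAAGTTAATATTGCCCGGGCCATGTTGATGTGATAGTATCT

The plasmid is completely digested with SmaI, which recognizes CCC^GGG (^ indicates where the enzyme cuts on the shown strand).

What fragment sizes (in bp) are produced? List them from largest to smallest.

108, 60, 23 bp

SmaI sites (CCCGGG) start at positions 81, 141, 164.
SmaI cuts after base 3 of each site, so after positions 83, 143, 166.
Circular molecule, 3 cuts → 3 fragments:
  84–143 → 60 bp
  144–166 → 23 bp
  167–191 then 1–83 → 25 + 83 = 108 bp
Sorted largest to smallest: 108, 60, 23 bp.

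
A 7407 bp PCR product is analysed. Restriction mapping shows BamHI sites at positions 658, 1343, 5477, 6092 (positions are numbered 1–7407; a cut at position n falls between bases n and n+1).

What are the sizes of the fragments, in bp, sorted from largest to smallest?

4134, 1315, 685, 658, 615 bp

Linear molecule, 4 cuts → 5 fragments:
  658 − 0 = 658 bp
  1343 − 658 = 685 bp
  5477 − 1343 = 4134 bp
  6092 − 5477 = 615 bp
  7407 − 6092 = 1315 bp
Sorted largest to smallest: 4134, 1315, 685, 658, 615 bp.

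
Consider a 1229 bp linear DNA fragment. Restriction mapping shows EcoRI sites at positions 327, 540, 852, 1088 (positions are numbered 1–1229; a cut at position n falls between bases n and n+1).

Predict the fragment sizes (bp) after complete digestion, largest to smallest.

Linear molecule, 4 cuts → 5 fragments:
  327 − 0 = 327 bp
  540 − 327 = 213 bp
  852 − 540 = 312 bp
  1088 − 852 = 236 bp
  1229 − 1088 = 141 bp
Sorted largest to smallest: 327, 312, 236, 213, 141 bp.

327, 312, 236, 213, 141 bp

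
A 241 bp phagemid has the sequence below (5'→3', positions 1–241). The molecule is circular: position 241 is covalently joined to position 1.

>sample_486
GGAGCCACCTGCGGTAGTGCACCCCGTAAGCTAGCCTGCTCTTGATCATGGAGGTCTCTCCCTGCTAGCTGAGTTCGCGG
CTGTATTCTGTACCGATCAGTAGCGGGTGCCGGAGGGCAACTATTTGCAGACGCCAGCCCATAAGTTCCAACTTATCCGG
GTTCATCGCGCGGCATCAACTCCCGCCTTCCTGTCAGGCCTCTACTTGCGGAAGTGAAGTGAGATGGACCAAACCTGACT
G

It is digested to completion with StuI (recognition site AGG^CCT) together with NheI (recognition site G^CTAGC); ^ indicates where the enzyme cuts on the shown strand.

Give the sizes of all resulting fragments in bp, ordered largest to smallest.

134, 73, 34 bp

The StuI site (AGGCCT) starts at position 196.
StuI cuts after base 3 of each site, so after position 198.
NheI sites (GCTAGC) start at positions 30, 64.
NheI cuts after the first base of each site, so after positions 30, 64.
Combined cut positions: 30, 64, 198.
Circular molecule, 3 cuts → 3 fragments:
  31–64 → 34 bp
  65–198 → 134 bp
  199–241 then 1–30 → 43 + 30 = 73 bp
Sorted largest to smallest: 134, 73, 34 bp.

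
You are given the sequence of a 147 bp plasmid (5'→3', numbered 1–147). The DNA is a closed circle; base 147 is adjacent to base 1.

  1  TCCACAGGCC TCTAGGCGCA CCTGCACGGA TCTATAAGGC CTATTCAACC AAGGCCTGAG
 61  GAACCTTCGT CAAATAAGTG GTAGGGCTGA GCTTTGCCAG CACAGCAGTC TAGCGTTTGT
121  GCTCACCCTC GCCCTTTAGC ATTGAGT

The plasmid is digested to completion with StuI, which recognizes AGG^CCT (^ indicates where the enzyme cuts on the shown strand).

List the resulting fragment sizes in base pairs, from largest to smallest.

StuI sites (AGGCCT) start at positions 6, 37, 52.
StuI cuts after base 3 of each site, so after positions 8, 39, 54.
Circular molecule, 3 cuts → 3 fragments:
  9–39 → 31 bp
  40–54 → 15 bp
  55–147 then 1–8 → 93 + 8 = 101 bp
Sorted largest to smallest: 101, 31, 15 bp.

101, 31, 15 bp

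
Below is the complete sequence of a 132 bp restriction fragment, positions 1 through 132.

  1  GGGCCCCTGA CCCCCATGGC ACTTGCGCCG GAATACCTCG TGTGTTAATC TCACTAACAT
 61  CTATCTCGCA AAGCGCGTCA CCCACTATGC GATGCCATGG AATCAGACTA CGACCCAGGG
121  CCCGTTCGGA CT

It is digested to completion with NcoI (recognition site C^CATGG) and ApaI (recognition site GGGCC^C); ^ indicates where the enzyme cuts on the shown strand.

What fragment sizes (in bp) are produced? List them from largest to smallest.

NcoI sites (CCATGG) start at positions 14, 95.
NcoI cuts after the first base of each site, so after positions 14, 95.
ApaI sites (GGGCCC) start at positions 1, 118.
ApaI cuts after base 5 of each site (before the last base), so after positions 5, 122.
Combined cut positions: 5, 14, 95, 122.
Linear molecule, 4 cuts → 5 fragments:
  1–5 → 5 bp
  6–14 → 9 bp
  15–95 → 81 bp
  96–122 → 27 bp
  123–132 → 10 bp
Sorted largest to smallest: 81, 27, 10, 9, 5 bp.

81, 27, 10, 9, 5 bp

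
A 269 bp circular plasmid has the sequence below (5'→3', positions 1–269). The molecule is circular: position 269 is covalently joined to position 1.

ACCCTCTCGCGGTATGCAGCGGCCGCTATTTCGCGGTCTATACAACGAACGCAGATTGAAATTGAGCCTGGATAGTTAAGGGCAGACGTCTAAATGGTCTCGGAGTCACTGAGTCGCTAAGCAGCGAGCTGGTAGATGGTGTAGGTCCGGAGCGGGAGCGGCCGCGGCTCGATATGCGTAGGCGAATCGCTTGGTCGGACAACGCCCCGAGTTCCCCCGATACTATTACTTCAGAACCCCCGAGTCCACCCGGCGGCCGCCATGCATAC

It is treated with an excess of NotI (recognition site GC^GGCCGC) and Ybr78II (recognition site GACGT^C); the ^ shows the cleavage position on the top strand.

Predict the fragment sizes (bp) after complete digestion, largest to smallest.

95, 70, 69, 35 bp

NotI sites (GCGGCCGC) start at positions 19, 158, 253.
NotI cuts after base 2 of each site, so after positions 20, 159, 254.
The Ybr78II site (GACGTC) starts at position 85.
Ybr78II cuts after base 5 of each site (before the last base), so after position 89.
Combined cut positions: 20, 89, 159, 254.
Circular molecule, 4 cuts → 4 fragments:
  21–89 → 69 bp
  90–159 → 70 bp
  160–254 → 95 bp
  255–269 then 1–20 → 15 + 20 = 35 bp
Sorted largest to smallest: 95, 70, 69, 35 bp.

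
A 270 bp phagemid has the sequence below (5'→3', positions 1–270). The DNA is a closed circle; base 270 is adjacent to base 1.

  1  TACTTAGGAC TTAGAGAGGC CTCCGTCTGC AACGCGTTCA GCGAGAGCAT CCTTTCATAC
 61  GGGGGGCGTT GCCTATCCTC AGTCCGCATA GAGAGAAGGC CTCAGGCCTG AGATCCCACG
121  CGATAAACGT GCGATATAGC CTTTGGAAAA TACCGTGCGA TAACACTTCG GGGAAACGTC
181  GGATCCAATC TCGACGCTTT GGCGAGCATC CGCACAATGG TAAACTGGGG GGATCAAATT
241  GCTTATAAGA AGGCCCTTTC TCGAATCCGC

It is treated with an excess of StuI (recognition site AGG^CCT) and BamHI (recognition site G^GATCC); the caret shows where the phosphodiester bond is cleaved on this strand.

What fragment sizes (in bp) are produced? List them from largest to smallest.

108, 80, 75, 7 bp

StuI sites (AGGCCT) start at positions 17, 97, 104.
StuI cuts after base 3 of each site, so after positions 19, 99, 106.
The BamHI site (GGATCC) starts at position 181.
BamHI cuts after the first base of each site, so after position 181.
Combined cut positions: 19, 99, 106, 181.
Circular molecule, 4 cuts → 4 fragments:
  20–99 → 80 bp
  100–106 → 7 bp
  107–181 → 75 bp
  182–270 then 1–19 → 89 + 19 = 108 bp
Sorted largest to smallest: 108, 80, 75, 7 bp.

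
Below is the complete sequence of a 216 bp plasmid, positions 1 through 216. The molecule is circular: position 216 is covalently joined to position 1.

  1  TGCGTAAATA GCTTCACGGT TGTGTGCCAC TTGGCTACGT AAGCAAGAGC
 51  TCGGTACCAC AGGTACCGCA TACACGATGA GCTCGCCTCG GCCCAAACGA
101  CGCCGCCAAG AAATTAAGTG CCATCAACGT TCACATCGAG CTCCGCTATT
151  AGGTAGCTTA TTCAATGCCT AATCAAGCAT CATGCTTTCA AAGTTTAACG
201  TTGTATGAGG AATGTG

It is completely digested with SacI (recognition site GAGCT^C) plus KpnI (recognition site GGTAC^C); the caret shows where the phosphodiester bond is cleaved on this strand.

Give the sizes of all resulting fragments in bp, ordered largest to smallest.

SacI sites (GAGCTC) start at positions 47, 79, 138.
SacI cuts after base 5 of each site (before the last base), so after positions 51, 83, 142.
KpnI sites (GGTACC) start at positions 53, 62.
KpnI cuts after base 5 of each site (before the last base), so after positions 57, 66.
Combined cut positions: 51, 57, 66, 83, 142.
Circular molecule, 5 cuts → 5 fragments:
  52–57 → 6 bp
  58–66 → 9 bp
  67–83 → 17 bp
  84–142 → 59 bp
  143–216 then 1–51 → 74 + 51 = 125 bp
Sorted largest to smallest: 125, 59, 17, 9, 6 bp.

125, 59, 17, 9, 6 bp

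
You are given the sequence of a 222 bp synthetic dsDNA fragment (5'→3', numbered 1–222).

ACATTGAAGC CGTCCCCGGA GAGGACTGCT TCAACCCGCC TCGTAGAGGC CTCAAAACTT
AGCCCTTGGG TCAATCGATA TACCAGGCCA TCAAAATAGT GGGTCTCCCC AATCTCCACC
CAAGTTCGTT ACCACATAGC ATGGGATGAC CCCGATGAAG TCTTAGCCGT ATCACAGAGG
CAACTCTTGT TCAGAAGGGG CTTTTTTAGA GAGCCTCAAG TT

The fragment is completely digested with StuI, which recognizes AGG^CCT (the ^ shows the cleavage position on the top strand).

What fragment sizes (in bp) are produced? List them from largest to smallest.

173, 49 bp

The StuI site (AGGCCT) starts at position 47.
StuI cuts after base 3 of each site, so after position 49.
Linear molecule, 1 cut → 2 fragments:
  1–49 → 49 bp
  50–222 → 173 bp
Sorted largest to smallest: 173, 49 bp.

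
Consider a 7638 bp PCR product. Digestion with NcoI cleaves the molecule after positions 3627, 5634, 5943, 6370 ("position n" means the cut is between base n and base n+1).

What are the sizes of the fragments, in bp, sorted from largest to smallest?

3627, 2007, 1268, 427, 309 bp

Linear molecule, 4 cuts → 5 fragments:
  3627 − 0 = 3627 bp
  5634 − 3627 = 2007 bp
  5943 − 5634 = 309 bp
  6370 − 5943 = 427 bp
  7638 − 6370 = 1268 bp
Sorted largest to smallest: 3627, 2007, 1268, 427, 309 bp.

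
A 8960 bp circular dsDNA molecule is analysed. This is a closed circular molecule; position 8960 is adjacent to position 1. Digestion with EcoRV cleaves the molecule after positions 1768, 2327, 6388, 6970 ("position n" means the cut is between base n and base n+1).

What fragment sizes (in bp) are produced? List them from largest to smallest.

Circular molecule, 4 cuts → 4 fragments:
  2327 − 1768 = 559 bp
  6388 − 2327 = 4061 bp
  6970 − 6388 = 582 bp
  wrap: 8960 − 6970 + 1768 = 3758 bp
Sorted largest to smallest: 4061, 3758, 582, 559 bp.

4061, 3758, 582, 559 bp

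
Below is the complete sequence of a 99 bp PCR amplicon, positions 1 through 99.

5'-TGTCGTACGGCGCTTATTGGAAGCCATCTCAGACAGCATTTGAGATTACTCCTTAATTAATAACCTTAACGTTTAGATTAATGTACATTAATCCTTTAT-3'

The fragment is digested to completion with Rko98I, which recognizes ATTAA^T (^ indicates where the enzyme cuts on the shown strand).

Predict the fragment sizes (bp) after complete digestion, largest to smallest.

60, 21, 10, 8 bp

Rko98I sites (ATTAAT) start at positions 56, 77, 87.
Rko98I cuts after base 5 of each site (before the last base), so after positions 60, 81, 91.
Linear molecule, 3 cuts → 4 fragments:
  1–60 → 60 bp
  61–81 → 21 bp
  82–91 → 10 bp
  92–99 → 8 bp
Sorted largest to smallest: 60, 21, 10, 8 bp.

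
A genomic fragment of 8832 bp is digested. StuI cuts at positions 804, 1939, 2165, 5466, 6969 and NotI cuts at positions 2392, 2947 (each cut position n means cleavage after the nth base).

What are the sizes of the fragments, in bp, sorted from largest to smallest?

2519, 1863, 1503, 1135, 804, 555, 227, 226 bp

Combined cut positions (sorted): 804, 1939, 2165, 2392, 2947, 5466, 6969.
Linear molecule, 7 cuts → 8 fragments:
  804 − 0 = 804 bp
  1939 − 804 = 1135 bp
  2165 − 1939 = 226 bp
  2392 − 2165 = 227 bp
  2947 − 2392 = 555 bp
  5466 − 2947 = 2519 bp
  6969 − 5466 = 1503 bp
  8832 − 6969 = 1863 bp
Sorted largest to smallest: 2519, 1863, 1503, 1135, 804, 555, 227, 226 bp.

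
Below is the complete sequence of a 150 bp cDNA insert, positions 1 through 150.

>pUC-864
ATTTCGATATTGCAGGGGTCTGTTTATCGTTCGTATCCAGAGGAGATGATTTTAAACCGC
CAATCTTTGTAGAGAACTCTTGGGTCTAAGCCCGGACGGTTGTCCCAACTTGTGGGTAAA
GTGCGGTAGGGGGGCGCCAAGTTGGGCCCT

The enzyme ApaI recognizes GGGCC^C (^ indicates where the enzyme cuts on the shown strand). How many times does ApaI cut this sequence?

GGGCCC occurs starting at position 144.
ApaI cuts at 1 site.

1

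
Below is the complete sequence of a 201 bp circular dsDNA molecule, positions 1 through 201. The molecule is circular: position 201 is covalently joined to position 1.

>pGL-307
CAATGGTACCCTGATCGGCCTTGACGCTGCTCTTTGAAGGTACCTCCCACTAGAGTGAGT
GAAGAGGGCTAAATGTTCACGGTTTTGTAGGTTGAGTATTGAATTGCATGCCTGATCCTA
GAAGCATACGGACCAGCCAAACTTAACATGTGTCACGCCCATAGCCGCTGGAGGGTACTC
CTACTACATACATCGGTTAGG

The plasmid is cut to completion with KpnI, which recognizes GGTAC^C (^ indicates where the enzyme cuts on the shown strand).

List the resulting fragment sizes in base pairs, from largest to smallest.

167, 34 bp

KpnI sites (GGTACC) start at positions 5, 39.
KpnI cuts after base 5 of each site (before the last base), so after positions 9, 43.
Circular molecule, 2 cuts → 2 fragments:
  10–43 → 34 bp
  44–201 then 1–9 → 158 + 9 = 167 bp
Sorted largest to smallest: 167, 34 bp.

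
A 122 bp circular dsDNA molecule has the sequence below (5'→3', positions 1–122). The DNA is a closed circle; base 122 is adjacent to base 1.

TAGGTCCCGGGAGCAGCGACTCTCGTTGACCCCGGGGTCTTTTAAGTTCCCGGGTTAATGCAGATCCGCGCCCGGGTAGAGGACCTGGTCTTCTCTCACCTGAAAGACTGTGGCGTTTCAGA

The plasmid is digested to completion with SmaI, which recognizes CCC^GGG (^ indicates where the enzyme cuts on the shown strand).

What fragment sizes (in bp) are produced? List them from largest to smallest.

SmaI sites (CCCGGG) start at positions 6, 31, 49, 71.
SmaI cuts after base 3 of each site, so after positions 8, 33, 51, 73.
Circular molecule, 4 cuts → 4 fragments:
  9–33 → 25 bp
  34–51 → 18 bp
  52–73 → 22 bp
  74–122 then 1–8 → 49 + 8 = 57 bp
Sorted largest to smallest: 57, 25, 22, 18 bp.

57, 25, 22, 18 bp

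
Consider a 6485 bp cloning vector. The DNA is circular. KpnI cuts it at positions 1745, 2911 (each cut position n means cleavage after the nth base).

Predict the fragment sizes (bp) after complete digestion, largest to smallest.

Circular molecule, 2 cuts → 2 fragments:
  2911 − 1745 = 1166 bp
  wrap: 6485 − 2911 + 1745 = 5319 bp
Sorted largest to smallest: 5319, 1166 bp.

5319, 1166 bp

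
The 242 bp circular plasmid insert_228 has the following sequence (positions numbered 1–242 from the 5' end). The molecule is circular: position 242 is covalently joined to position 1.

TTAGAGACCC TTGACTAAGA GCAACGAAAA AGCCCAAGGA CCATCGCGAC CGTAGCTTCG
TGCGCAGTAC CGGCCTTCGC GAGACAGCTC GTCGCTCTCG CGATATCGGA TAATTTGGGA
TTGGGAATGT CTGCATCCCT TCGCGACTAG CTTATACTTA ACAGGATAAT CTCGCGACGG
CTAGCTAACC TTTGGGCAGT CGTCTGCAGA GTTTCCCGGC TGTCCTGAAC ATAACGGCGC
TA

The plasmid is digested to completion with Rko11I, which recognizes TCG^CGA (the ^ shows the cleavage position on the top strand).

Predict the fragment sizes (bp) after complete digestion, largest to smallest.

Rko11I sites (TCGCGA) start at positions 44, 77, 98, 141, 172.
Rko11I cuts after base 3 of each site, so after positions 46, 79, 100, 143, 174.
Circular molecule, 5 cuts → 5 fragments:
  47–79 → 33 bp
  80–100 → 21 bp
  101–143 → 43 bp
  144–174 → 31 bp
  175–242 then 1–46 → 68 + 46 = 114 bp
Sorted largest to smallest: 114, 43, 33, 31, 21 bp.

114, 43, 33, 31, 21 bp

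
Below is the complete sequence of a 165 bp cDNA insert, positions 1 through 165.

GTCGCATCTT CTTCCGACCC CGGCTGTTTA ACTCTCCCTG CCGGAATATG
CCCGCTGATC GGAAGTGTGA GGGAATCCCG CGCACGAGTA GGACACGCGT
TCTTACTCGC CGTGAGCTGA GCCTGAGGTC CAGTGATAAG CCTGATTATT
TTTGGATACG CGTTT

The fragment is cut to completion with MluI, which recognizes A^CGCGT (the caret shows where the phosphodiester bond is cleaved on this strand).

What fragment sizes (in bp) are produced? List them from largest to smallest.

95, 63, 7 bp

MluI sites (ACGCGT) start at positions 95, 158.
MluI cuts after the first base of each site, so after positions 95, 158.
Linear molecule, 2 cuts → 3 fragments:
  1–95 → 95 bp
  96–158 → 63 bp
  159–165 → 7 bp
Sorted largest to smallest: 95, 63, 7 bp.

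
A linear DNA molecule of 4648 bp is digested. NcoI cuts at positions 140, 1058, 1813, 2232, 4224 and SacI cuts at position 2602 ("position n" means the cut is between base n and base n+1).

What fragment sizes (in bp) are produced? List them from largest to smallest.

Combined cut positions (sorted): 140, 1058, 1813, 2232, 2602, 4224.
Linear molecule, 6 cuts → 7 fragments:
  140 − 0 = 140 bp
  1058 − 140 = 918 bp
  1813 − 1058 = 755 bp
  2232 − 1813 = 419 bp
  2602 − 2232 = 370 bp
  4224 − 2602 = 1622 bp
  4648 − 4224 = 424 bp
Sorted largest to smallest: 1622, 918, 755, 424, 419, 370, 140 bp.

1622, 918, 755, 424, 419, 370, 140 bp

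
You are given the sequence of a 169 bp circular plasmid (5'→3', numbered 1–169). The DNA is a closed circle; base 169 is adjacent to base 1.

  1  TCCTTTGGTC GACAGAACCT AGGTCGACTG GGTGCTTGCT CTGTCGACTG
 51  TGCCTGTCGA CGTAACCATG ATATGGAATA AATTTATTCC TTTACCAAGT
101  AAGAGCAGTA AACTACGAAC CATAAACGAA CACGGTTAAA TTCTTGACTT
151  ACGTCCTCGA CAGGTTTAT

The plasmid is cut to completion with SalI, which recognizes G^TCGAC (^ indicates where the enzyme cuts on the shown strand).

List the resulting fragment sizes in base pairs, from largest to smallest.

121, 20, 15, 13 bp

SalI sites (GTCGAC) start at positions 8, 23, 43, 56.
SalI cuts after the first base of each site, so after positions 8, 23, 43, 56.
Circular molecule, 4 cuts → 4 fragments:
  9–23 → 15 bp
  24–43 → 20 bp
  44–56 → 13 bp
  57–169 then 1–8 → 113 + 8 = 121 bp
Sorted largest to smallest: 121, 20, 15, 13 bp.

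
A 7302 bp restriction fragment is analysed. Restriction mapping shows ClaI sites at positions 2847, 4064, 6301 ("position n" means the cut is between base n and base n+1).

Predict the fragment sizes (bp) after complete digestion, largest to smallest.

Linear molecule, 3 cuts → 4 fragments:
  2847 − 0 = 2847 bp
  4064 − 2847 = 1217 bp
  6301 − 4064 = 2237 bp
  7302 − 6301 = 1001 bp
Sorted largest to smallest: 2847, 2237, 1217, 1001 bp.

2847, 2237, 1217, 1001 bp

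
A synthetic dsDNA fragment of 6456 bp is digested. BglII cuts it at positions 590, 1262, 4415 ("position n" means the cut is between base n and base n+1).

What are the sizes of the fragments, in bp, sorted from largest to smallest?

3153, 2041, 672, 590 bp

Linear molecule, 3 cuts → 4 fragments:
  590 − 0 = 590 bp
  1262 − 590 = 672 bp
  4415 − 1262 = 3153 bp
  6456 − 4415 = 2041 bp
Sorted largest to smallest: 3153, 2041, 672, 590 bp.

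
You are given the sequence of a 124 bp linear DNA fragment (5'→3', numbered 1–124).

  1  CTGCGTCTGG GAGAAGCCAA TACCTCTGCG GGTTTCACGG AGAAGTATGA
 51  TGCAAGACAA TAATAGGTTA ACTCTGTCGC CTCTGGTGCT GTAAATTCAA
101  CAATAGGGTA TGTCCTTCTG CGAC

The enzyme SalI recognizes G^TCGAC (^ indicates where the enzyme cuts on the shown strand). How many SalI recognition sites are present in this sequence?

0

No occurrence of GTCGAC is present in the sequence.
SalI does not cut: 0 sites.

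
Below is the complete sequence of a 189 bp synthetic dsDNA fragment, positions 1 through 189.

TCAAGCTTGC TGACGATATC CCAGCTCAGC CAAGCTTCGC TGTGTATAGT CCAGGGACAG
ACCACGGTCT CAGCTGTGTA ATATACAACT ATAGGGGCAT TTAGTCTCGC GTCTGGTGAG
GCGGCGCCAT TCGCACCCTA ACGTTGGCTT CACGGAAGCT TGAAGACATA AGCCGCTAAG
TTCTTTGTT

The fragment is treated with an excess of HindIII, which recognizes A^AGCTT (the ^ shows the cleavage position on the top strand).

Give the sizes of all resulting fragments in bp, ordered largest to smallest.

HindIII sites (AAGCTT) start at positions 3, 32, 156.
HindIII cuts after the first base of each site, so after positions 3, 32, 156.
Linear molecule, 3 cuts → 4 fragments:
  1–3 → 3 bp
  4–32 → 29 bp
  33–156 → 124 bp
  157–189 → 33 bp
Sorted largest to smallest: 124, 33, 29, 3 bp.

124, 33, 29, 3 bp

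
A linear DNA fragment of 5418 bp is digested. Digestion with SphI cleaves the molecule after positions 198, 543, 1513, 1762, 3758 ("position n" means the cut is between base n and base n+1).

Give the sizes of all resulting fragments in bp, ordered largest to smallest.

Linear molecule, 5 cuts → 6 fragments:
  198 − 0 = 198 bp
  543 − 198 = 345 bp
  1513 − 543 = 970 bp
  1762 − 1513 = 249 bp
  3758 − 1762 = 1996 bp
  5418 − 3758 = 1660 bp
Sorted largest to smallest: 1996, 1660, 970, 345, 249, 198 bp.

1996, 1660, 970, 345, 249, 198 bp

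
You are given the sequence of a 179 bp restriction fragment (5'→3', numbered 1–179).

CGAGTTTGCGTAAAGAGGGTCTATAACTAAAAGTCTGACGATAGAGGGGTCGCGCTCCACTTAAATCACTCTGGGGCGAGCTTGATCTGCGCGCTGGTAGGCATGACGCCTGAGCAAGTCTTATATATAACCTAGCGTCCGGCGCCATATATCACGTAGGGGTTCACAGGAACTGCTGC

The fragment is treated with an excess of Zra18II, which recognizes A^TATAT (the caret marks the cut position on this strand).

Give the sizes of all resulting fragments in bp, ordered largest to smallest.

Zra18II sites (ATATAT) start at positions 123, 147.
Zra18II cuts after the first base of each site, so after positions 123, 147.
Linear molecule, 2 cuts → 3 fragments:
  1–123 → 123 bp
  124–147 → 24 bp
  148–179 → 32 bp
Sorted largest to smallest: 123, 32, 24 bp.

123, 32, 24 bp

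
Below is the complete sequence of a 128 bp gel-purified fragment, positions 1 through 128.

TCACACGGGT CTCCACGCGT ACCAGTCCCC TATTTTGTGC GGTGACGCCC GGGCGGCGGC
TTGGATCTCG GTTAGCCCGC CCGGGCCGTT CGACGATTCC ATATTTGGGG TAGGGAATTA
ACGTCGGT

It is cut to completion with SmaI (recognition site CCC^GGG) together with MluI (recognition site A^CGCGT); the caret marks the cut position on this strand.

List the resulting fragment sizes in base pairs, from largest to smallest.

SmaI sites (CCCGGG) start at positions 48, 80.
SmaI cuts after base 3 of each site, so after positions 50, 82.
The MluI site (ACGCGT) starts at position 15.
MluI cuts after the first base of each site, so after position 15.
Combined cut positions: 15, 50, 82.
Linear molecule, 3 cuts → 4 fragments:
  1–15 → 15 bp
  16–50 → 35 bp
  51–82 → 32 bp
  83–128 → 46 bp
Sorted largest to smallest: 46, 35, 32, 15 bp.

46, 35, 32, 15 bp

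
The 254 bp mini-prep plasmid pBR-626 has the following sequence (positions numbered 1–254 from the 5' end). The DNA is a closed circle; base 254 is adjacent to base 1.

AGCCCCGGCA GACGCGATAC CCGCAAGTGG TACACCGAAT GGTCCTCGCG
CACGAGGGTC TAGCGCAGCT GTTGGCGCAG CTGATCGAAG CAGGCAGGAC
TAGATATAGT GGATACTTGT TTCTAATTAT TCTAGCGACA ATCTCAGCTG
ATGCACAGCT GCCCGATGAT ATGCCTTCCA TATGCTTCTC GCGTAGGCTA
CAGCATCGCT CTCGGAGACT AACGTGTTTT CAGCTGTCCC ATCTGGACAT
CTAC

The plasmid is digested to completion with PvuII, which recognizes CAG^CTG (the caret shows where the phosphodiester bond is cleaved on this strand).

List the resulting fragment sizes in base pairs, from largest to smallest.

89, 75, 67, 12, 11 bp

PvuII sites (CAGCTG) start at positions 66, 78, 145, 156, 231.
PvuII cuts after base 3 of each site, so after positions 68, 80, 147, 158, 233.
Circular molecule, 5 cuts → 5 fragments:
  69–80 → 12 bp
  81–147 → 67 bp
  148–158 → 11 bp
  159–233 → 75 bp
  234–254 then 1–68 → 21 + 68 = 89 bp
Sorted largest to smallest: 89, 75, 67, 12, 11 bp.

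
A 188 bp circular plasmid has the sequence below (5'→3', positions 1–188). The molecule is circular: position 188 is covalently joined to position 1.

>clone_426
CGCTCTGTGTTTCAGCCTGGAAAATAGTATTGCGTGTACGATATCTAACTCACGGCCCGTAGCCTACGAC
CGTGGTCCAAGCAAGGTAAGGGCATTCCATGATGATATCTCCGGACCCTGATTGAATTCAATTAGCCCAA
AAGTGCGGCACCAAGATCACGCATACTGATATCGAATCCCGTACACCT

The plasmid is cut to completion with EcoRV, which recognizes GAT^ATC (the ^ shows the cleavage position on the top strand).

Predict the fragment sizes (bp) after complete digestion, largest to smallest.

64, 64, 60 bp

EcoRV sites (GATATC) start at positions 40, 104, 168.
EcoRV cuts after base 3 of each site, so after positions 42, 106, 170.
Circular molecule, 3 cuts → 3 fragments:
  43–106 → 64 bp
  107–170 → 64 bp
  171–188 then 1–42 → 18 + 42 = 60 bp
Sorted largest to smallest: 64, 64, 60 bp.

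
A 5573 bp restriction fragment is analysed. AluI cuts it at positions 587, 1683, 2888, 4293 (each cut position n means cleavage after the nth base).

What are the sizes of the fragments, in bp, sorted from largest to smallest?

Linear molecule, 4 cuts → 5 fragments:
  587 − 0 = 587 bp
  1683 − 587 = 1096 bp
  2888 − 1683 = 1205 bp
  4293 − 2888 = 1405 bp
  5573 − 4293 = 1280 bp
Sorted largest to smallest: 1405, 1280, 1205, 1096, 587 bp.

1405, 1280, 1205, 1096, 587 bp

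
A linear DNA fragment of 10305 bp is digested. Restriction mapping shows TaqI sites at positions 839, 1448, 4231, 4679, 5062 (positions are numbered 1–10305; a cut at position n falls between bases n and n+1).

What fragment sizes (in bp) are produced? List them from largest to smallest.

5243, 2783, 839, 609, 448, 383 bp

Linear molecule, 5 cuts → 6 fragments:
  839 − 0 = 839 bp
  1448 − 839 = 609 bp
  4231 − 1448 = 2783 bp
  4679 − 4231 = 448 bp
  5062 − 4679 = 383 bp
  10305 − 5062 = 5243 bp
Sorted largest to smallest: 5243, 2783, 839, 609, 448, 383 bp.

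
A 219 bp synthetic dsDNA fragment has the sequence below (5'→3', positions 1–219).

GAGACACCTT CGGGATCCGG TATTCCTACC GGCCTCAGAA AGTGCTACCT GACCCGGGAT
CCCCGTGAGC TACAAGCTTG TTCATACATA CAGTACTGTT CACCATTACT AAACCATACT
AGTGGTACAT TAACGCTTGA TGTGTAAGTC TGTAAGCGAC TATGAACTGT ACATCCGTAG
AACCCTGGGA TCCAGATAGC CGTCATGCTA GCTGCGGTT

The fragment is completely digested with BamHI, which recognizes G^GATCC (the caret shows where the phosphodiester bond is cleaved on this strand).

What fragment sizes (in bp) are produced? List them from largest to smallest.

131, 44, 31, 13 bp

BamHI sites (GGATCC) start at positions 13, 57, 188.
BamHI cuts after the first base of each site, so after positions 13, 57, 188.
Linear molecule, 3 cuts → 4 fragments:
  1–13 → 13 bp
  14–57 → 44 bp
  58–188 → 131 bp
  189–219 → 31 bp
Sorted largest to smallest: 131, 44, 31, 13 bp.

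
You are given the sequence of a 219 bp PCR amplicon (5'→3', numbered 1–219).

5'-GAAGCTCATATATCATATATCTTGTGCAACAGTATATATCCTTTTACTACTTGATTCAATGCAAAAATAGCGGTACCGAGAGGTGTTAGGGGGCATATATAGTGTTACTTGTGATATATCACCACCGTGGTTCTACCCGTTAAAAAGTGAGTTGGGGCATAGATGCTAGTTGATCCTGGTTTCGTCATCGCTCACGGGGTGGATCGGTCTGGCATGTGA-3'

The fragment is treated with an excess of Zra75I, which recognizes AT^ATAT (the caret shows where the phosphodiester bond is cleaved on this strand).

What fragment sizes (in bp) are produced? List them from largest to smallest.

104, 61, 19, 19, 9, 7 bp

Zra75I sites (ATATAT) start at positions 8, 15, 34, 95, 114.
Zra75I cuts after base 2 of each site, so after positions 9, 16, 35, 96, 115.
Linear molecule, 5 cuts → 6 fragments:
  1–9 → 9 bp
  10–16 → 7 bp
  17–35 → 19 bp
  36–96 → 61 bp
  97–115 → 19 bp
  116–219 → 104 bp
Sorted largest to smallest: 104, 61, 19, 19, 9, 7 bp.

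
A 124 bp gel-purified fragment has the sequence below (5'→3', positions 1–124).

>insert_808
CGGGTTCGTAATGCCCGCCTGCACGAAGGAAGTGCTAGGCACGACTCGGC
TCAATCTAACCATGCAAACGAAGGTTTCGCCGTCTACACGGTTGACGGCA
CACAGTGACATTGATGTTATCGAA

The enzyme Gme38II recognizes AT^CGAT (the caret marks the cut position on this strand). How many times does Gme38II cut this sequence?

No occurrence of ATCGAT is present in the sequence.
Gme38II does not cut: 0 sites.

0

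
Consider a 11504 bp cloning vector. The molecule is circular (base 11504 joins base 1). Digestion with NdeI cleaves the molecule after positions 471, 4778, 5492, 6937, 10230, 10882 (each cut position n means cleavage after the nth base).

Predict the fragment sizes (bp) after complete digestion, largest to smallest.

Circular molecule, 6 cuts → 6 fragments:
  4778 − 471 = 4307 bp
  5492 − 4778 = 714 bp
  6937 − 5492 = 1445 bp
  10230 − 6937 = 3293 bp
  10882 − 10230 = 652 bp
  wrap: 11504 − 10882 + 471 = 1093 bp
Sorted largest to smallest: 4307, 3293, 1445, 1093, 714, 652 bp.

4307, 3293, 1445, 1093, 714, 652 bp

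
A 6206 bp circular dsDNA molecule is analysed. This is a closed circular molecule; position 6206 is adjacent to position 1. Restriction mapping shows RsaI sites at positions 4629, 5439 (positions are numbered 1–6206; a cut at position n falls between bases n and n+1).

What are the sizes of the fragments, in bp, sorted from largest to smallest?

Circular molecule, 2 cuts → 2 fragments:
  5439 − 4629 = 810 bp
  wrap: 6206 − 5439 + 4629 = 5396 bp
Sorted largest to smallest: 5396, 810 bp.

5396, 810 bp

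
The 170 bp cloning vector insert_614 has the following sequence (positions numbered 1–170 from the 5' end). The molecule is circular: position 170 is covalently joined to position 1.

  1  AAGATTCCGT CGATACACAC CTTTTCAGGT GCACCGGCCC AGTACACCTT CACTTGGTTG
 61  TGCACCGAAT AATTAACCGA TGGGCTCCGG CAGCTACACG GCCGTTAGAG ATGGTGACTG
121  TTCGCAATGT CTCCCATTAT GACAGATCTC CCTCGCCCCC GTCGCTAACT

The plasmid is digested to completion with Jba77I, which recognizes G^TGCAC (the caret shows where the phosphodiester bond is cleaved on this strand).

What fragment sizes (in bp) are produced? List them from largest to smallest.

139, 31 bp

Jba77I sites (GTGCAC) start at positions 29, 60.
Jba77I cuts after the first base of each site, so after positions 29, 60.
Circular molecule, 2 cuts → 2 fragments:
  30–60 → 31 bp
  61–170 then 1–29 → 110 + 29 = 139 bp
Sorted largest to smallest: 139, 31 bp.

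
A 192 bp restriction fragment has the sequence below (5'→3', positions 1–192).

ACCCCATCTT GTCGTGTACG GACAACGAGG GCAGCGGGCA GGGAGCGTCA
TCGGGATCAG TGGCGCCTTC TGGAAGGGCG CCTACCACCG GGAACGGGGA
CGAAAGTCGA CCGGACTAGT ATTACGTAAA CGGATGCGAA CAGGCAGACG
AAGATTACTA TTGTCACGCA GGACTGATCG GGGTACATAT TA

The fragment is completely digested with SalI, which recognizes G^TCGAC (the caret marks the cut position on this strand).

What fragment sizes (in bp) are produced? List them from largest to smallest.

The SalI site (GTCGAC) starts at position 106.
SalI cuts after the first base of each site, so after position 106.
Linear molecule, 1 cut → 2 fragments:
  1–106 → 106 bp
  107–192 → 86 bp
Sorted largest to smallest: 106, 86 bp.

106, 86 bp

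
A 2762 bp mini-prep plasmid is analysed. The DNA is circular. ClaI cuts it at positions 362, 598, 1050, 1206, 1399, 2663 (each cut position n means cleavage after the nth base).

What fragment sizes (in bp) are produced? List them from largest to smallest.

1264, 461, 452, 236, 193, 156 bp

Circular molecule, 6 cuts → 6 fragments:
  598 − 362 = 236 bp
  1050 − 598 = 452 bp
  1206 − 1050 = 156 bp
  1399 − 1206 = 193 bp
  2663 − 1399 = 1264 bp
  wrap: 2762 − 2663 + 362 = 461 bp
Sorted largest to smallest: 1264, 461, 452, 236, 193, 156 bp.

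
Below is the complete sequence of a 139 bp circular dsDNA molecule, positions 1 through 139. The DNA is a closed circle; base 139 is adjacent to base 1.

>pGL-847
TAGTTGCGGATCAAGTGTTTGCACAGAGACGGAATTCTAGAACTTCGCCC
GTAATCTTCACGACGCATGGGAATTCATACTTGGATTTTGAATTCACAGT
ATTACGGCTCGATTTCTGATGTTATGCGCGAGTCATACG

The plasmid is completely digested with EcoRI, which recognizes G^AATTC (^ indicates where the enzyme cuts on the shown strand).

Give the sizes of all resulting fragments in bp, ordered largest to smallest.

81, 39, 19 bp

EcoRI sites (GAATTC) start at positions 32, 71, 90.
EcoRI cuts after the first base of each site, so after positions 32, 71, 90.
Circular molecule, 3 cuts → 3 fragments:
  33–71 → 39 bp
  72–90 → 19 bp
  91–139 then 1–32 → 49 + 32 = 81 bp
Sorted largest to smallest: 81, 39, 19 bp.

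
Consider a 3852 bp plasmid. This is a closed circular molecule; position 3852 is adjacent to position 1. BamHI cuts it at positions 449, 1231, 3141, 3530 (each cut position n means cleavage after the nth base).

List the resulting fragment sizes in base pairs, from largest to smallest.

1910, 782, 771, 389 bp

Circular molecule, 4 cuts → 4 fragments:
  1231 − 449 = 782 bp
  3141 − 1231 = 1910 bp
  3530 − 3141 = 389 bp
  wrap: 3852 − 3530 + 449 = 771 bp
Sorted largest to smallest: 1910, 782, 771, 389 bp.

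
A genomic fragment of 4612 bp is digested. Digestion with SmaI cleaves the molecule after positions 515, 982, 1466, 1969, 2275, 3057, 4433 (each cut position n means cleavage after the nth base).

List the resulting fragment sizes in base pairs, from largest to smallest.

Linear molecule, 7 cuts → 8 fragments:
  515 − 0 = 515 bp
  982 − 515 = 467 bp
  1466 − 982 = 484 bp
  1969 − 1466 = 503 bp
  2275 − 1969 = 306 bp
  3057 − 2275 = 782 bp
  4433 − 3057 = 1376 bp
  4612 − 4433 = 179 bp
Sorted largest to smallest: 1376, 782, 515, 503, 484, 467, 306, 179 bp.

1376, 782, 515, 503, 484, 467, 306, 179 bp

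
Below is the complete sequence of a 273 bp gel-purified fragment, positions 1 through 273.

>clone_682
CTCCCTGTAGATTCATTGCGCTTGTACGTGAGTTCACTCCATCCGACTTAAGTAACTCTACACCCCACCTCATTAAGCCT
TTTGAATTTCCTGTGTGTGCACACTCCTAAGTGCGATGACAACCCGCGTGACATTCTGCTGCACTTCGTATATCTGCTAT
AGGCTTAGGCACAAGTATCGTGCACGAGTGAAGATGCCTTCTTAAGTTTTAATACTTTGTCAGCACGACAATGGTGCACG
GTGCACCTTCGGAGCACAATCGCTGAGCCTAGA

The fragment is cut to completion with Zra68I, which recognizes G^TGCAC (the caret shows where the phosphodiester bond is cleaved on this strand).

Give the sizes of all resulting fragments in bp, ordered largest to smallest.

97, 83, 54, 32, 7 bp

Zra68I sites (GTGCAC) start at positions 97, 180, 234, 241.
Zra68I cuts after the first base of each site, so after positions 97, 180, 234, 241.
Linear molecule, 4 cuts → 5 fragments:
  1–97 → 97 bp
  98–180 → 83 bp
  181–234 → 54 bp
  235–241 → 7 bp
  242–273 → 32 bp
Sorted largest to smallest: 97, 83, 54, 32, 7 bp.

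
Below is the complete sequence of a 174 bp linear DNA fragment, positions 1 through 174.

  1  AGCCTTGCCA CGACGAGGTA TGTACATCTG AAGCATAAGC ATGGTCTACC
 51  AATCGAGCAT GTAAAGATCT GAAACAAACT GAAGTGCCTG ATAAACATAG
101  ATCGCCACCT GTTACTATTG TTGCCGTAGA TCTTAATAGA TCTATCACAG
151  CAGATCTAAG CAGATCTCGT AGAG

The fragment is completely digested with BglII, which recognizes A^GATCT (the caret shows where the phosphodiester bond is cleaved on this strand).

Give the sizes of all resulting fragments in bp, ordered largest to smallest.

65, 63, 14, 12, 10, 10 bp

BglII sites (AGATCT) start at positions 65, 128, 138, 152, 162.
BglII cuts after the first base of each site, so after positions 65, 128, 138, 152, 162.
Linear molecule, 5 cuts → 6 fragments:
  1–65 → 65 bp
  66–128 → 63 bp
  129–138 → 10 bp
  139–152 → 14 bp
  153–162 → 10 bp
  163–174 → 12 bp
Sorted largest to smallest: 65, 63, 14, 12, 10, 10 bp.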